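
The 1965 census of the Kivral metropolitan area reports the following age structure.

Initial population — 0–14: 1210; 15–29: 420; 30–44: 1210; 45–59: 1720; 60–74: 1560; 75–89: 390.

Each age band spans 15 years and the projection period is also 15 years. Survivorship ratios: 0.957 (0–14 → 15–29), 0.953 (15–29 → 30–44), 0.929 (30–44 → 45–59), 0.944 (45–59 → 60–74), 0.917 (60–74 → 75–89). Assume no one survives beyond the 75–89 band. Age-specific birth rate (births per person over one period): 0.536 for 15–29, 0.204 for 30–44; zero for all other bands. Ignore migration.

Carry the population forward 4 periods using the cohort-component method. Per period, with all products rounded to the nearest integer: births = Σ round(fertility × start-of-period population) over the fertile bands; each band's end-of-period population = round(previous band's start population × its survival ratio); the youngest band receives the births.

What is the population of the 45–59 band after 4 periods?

400

Period 1.
Births: 420 × 0.536 = 225 ; 1210 × 0.204 = 247 ⇒ total 472
15–29: 1210 × 0.957 = 1158
30–44: 420 × 0.953 = 400
45–59: 1210 × 0.929 = 1124
60–74: 1720 × 0.944 = 1624
75–89: 1560 × 0.917 = 1431
Giving 472 / 1158 / 400 / 1124 / 1624 / 1431.
Period 2.
Births: 1158 × 0.536 = 621 ; 400 × 0.204 = 82 ⇒ total 703
15–29: 472 × 0.957 = 452
30–44: 1158 × 0.953 = 1104
45–59: 400 × 0.929 = 372
60–74: 1124 × 0.944 = 1061
75–89: 1624 × 0.917 = 1489
Giving 703 / 452 / 1104 / 372 / 1061 / 1489.
Period 3.
Births: 452 × 0.536 = 242 ; 1104 × 0.204 = 225 ⇒ total 467
15–29: 703 × 0.957 = 673
30–44: 452 × 0.953 = 431
45–59: 1104 × 0.929 = 1026
60–74: 372 × 0.944 = 351
75–89: 1061 × 0.917 = 973
Giving 467 / 673 / 431 / 1026 / 351 / 973.
Period 4.
Births: 673 × 0.536 = 361 ; 431 × 0.204 = 88 ⇒ total 449
15–29: 467 × 0.957 = 447
30–44: 673 × 0.953 = 641
45–59: 431 × 0.929 = 400
60–74: 1026 × 0.944 = 969
75–89: 351 × 0.917 = 322
Giving 449 / 447 / 641 / 400 / 969 / 322.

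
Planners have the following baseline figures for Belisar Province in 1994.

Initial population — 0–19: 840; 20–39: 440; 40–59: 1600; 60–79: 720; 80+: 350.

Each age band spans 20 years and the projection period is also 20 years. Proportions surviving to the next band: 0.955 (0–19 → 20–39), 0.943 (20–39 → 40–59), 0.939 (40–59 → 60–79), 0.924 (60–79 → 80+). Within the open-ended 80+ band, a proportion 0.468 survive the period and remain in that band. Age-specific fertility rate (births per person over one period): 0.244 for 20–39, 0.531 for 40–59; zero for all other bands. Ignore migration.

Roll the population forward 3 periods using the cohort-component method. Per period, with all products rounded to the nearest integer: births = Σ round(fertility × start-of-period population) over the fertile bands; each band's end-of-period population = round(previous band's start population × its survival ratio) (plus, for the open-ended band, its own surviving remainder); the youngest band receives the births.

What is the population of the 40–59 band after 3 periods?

(Bands numbered youngest = 1 to oldest = 5.)
[period 1]
Births: 440 * 0.244 = 107  |  1600 * 0.531 = 850 — total 957
Band 2: 840 * 0.955 = 802
Band 3: 440 * 0.943 = 415
Band 4: 1600 * 0.939 = 1502
Band 5: 720 * 0.924 + 350 * 0.468 = 665 + 164 = 829
→ [957, 802, 415, 1502, 829]
[period 2]
Births: 802 * 0.244 = 196  |  415 * 0.531 = 220 — total 416
Band 2: 957 * 0.955 = 914
Band 3: 802 * 0.943 = 756
Band 4: 415 * 0.939 = 390
Band 5: 1502 * 0.924 + 829 * 0.468 = 1388 + 388 = 1776
→ [416, 914, 756, 390, 1776]
[period 3]
Births: 914 * 0.244 = 223  |  756 * 0.531 = 401 — total 624
Band 2: 416 * 0.955 = 397
Band 3: 914 * 0.943 = 862
Band 4: 756 * 0.939 = 710
Band 5: 390 * 0.924 + 1776 * 0.468 = 360 + 831 = 1191
→ [624, 397, 862, 710, 1191]

862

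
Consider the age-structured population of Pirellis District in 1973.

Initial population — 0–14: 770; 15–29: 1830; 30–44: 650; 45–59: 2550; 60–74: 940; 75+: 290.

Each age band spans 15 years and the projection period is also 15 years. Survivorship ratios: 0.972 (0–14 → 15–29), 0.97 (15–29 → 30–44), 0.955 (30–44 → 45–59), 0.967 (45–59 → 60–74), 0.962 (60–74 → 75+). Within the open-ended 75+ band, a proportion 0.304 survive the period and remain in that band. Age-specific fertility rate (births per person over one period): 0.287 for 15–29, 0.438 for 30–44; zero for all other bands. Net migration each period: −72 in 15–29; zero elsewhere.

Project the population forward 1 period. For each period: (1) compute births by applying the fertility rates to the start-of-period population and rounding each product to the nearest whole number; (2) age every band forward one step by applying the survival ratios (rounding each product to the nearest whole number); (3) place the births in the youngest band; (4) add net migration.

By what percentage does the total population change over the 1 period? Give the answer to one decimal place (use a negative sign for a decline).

4.4

Numbering the bands 1..6 from youngest to oldest:
Period 1:
Births: 1830 × 0.287 = 525, 650 × 0.438 = 285 → 810
Band 2: 770 × 0.972 = 748
Band 3: 1830 × 0.97 = 1775
Band 4: 650 × 0.955 = 621
Band 5: 2550 × 0.967 = 2466
Band 6: 940 × 0.962 + 290 × 0.304 = 904 + 88 = 992
Net migration: Band 2 − 72 → 676
Giving 810 / 676 / 1775 / 621 / 2466 / 992.
Total: 7030 → 7340; change = 310; percentage change = 4.4%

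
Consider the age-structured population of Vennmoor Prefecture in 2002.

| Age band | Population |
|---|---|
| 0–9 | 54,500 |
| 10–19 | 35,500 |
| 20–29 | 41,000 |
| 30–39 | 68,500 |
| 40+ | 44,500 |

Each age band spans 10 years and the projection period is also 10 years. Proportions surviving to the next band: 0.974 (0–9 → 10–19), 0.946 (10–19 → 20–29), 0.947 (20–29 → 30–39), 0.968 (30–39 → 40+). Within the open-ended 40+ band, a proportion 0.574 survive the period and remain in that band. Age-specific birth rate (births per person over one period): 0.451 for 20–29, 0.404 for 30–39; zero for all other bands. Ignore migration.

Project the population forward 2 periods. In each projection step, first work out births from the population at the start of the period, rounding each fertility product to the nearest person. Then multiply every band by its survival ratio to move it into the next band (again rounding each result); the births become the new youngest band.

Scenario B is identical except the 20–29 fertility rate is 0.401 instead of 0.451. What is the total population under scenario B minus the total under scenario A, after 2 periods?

-3676

Numbering the groups 1..5 from youngest to oldest:
After projecting period 1:
Births: 41000 * 0.451 = 18491  |  68500 * 0.404 = 27674 → total 46165
Group 2: 54500 * 0.974 = 53083
Group 3: 35500 * 0.946 = 33583
Group 4: 41000 * 0.947 = 38827
Group 5: 68500 * 0.968 + 44500 * 0.574 = 66308 + 25543 = 91851
End of period: [46165, 53083, 33583, 38827, 91851]
After projecting period 2:
Births: 33583 * 0.451 = 15146  |  38827 * 0.404 = 15686 → total 30832
Group 2: 46165 * 0.974 = 44965
Group 3: 53083 * 0.946 = 50217
Group 4: 33583 * 0.947 = 31803
Group 5: 38827 * 0.968 + 91851 * 0.574 = 37585 + 52722 = 90307
End of period: [30832, 44965, 50217, 31803, 90307]
Scenario A total after 2 periods: 248124
Scenario B projection —
After projecting period 1:
Births: 41000 * 0.401 = 16441  |  68500 * 0.404 = 27674 → total 44115
Group 2: 54500 * 0.974 = 53083
Group 3: 35500 * 0.946 = 33583
Group 4: 41000 * 0.947 = 38827
Group 5: 68500 * 0.968 + 44500 * 0.574 = 66308 + 25543 = 91851
End of period: [44115, 53083, 33583, 38827, 91851]
After projecting period 2:
Births: 33583 * 0.401 = 13467  |  38827 * 0.404 = 15686 → total 29153
Group 2: 44115 * 0.974 = 42968
Group 3: 53083 * 0.946 = 50217
Group 4: 33583 * 0.947 = 31803
Group 5: 38827 * 0.968 + 91851 * 0.574 = 37585 + 52722 = 90307
End of period: [29153, 42968, 50217, 31803, 90307]
Scenario B total after 2 periods: 244448
Difference B − A = 244448 − 248124 = -3676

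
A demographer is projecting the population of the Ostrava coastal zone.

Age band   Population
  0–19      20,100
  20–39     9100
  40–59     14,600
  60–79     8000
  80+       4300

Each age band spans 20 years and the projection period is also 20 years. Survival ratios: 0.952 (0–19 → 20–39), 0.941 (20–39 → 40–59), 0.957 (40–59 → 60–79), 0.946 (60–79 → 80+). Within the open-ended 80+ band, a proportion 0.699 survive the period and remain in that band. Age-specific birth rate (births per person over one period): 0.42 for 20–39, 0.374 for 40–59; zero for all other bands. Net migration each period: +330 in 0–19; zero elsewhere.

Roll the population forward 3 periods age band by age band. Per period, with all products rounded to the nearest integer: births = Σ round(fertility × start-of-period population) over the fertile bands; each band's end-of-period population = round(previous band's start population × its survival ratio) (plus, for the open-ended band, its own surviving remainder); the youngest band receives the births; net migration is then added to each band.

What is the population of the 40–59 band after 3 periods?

8611

(Bands numbered youngest = 1 to oldest = 5.)
After projecting period 1:
Births: 9100 × 0.42 = 3822  |  14600 × 0.374 = 5460 → 9282
Band 2: 20100 × 0.952 = 19135
Band 3: 9100 × 0.941 = 8563
Band 4: 14600 × 0.957 = 13972
Band 5: 8000 × 0.946 + 4300 × 0.699 = 7568 + 3006 = 10574
Net migration: Band 1 + 330 → 9612
Giving 9612 / 19135 / 8563 / 13972 / 10574.
After projecting period 2:
Births: 19135 × 0.42 = 8037  |  8563 × 0.374 = 3203 → 11240
Band 2: 9612 × 0.952 = 9151
Band 3: 19135 × 0.941 = 18006
Band 4: 8563 × 0.957 = 8195
Band 5: 13972 × 0.946 + 10574 × 0.699 = 13218 + 7391 = 20609
Net migration: Band 1 + 330 → 11570
Giving 11570 / 9151 / 18006 / 8195 / 20609.
After projecting period 3:
Births: 9151 × 0.42 = 3843  |  18006 × 0.374 = 6734 → 10577
Band 2: 11570 × 0.952 = 11015
Band 3: 9151 × 0.941 = 8611
Band 4: 18006 × 0.957 = 17232
Band 5: 8195 × 0.946 + 20609 × 0.699 = 7752 + 14406 = 22158
Net migration: Band 1 + 330 → 10907
Giving 10907 / 11015 / 8611 / 17232 / 22158.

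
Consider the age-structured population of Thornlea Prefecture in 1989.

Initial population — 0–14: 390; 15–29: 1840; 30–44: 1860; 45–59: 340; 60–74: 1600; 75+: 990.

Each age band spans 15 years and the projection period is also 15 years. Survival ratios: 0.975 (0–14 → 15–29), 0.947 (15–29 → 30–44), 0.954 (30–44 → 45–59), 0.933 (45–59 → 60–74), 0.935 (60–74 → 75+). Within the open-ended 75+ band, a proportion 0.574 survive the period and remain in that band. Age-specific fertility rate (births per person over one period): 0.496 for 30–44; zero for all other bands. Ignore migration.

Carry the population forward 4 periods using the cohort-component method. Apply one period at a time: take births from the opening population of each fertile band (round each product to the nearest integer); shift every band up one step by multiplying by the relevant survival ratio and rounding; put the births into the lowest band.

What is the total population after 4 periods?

— Period 1 —
Births: 1860 × 0.496 = 923
15–29: 390 × 0.975 = 380
30–44: 1840 × 0.947 = 1742
45–59: 1860 × 0.954 = 1774
60–74: 340 × 0.933 = 317
75+: 1600 × 0.935 + 990 × 0.574 = 1496 + 568 = 2064
Giving 923 / 380 / 1742 / 1774 / 317 / 2064.
— Period 2 —
Births: 1742 × 0.496 = 864
15–29: 923 × 0.975 = 900
30–44: 380 × 0.947 = 360
45–59: 1742 × 0.954 = 1662
60–74: 1774 × 0.933 = 1655
75+: 317 × 0.935 + 2064 × 0.574 = 296 + 1185 = 1481
Giving 864 / 900 / 360 / 1662 / 1655 / 1481.
— Period 3 —
Births: 360 × 0.496 = 179
15–29: 864 × 0.975 = 842
30–44: 900 × 0.947 = 852
45–59: 360 × 0.954 = 343
60–74: 1662 × 0.933 = 1551
75+: 1655 × 0.935 + 1481 × 0.574 = 1547 + 850 = 2397
Giving 179 / 842 / 852 / 343 / 1551 / 2397.
— Period 4 —
Births: 852 × 0.496 = 423
15–29: 179 × 0.975 = 175
30–44: 842 × 0.947 = 797
45–59: 852 × 0.954 = 813
60–74: 343 × 0.933 = 320
75+: 1551 × 0.935 + 2397 × 0.574 = 1450 + 1376 = 2826
Giving 423 / 175 / 797 / 813 / 320 / 2826.
Total after period 4: 423 + 175 + 797 + 813 + 320 + 2826 = 5354

5354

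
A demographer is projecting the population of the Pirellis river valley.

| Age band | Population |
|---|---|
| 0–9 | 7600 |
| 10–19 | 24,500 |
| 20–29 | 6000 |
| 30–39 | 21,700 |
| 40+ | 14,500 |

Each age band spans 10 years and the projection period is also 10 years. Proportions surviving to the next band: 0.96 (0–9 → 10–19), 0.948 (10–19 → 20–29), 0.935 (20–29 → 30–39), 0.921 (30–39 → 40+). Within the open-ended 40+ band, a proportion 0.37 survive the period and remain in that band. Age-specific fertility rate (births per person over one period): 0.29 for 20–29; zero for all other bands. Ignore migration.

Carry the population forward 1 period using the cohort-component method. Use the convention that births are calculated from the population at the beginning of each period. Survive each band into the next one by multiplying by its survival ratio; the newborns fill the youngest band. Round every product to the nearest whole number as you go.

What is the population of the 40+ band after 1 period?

25351

Let band 1 be 0–9 through band 5 = 40+.
Period 1.
Births: 6000 × 0.29 = 1740
Band 2: 7600 × 0.96 = 7296
Band 3: 24500 × 0.948 = 23226
Band 4: 6000 × 0.935 = 5610
Band 5: 21700 × 0.921 + 14500 × 0.37 = 19986 + 5365 = 25351
End of period: [1740, 7296, 23226, 5610, 25351]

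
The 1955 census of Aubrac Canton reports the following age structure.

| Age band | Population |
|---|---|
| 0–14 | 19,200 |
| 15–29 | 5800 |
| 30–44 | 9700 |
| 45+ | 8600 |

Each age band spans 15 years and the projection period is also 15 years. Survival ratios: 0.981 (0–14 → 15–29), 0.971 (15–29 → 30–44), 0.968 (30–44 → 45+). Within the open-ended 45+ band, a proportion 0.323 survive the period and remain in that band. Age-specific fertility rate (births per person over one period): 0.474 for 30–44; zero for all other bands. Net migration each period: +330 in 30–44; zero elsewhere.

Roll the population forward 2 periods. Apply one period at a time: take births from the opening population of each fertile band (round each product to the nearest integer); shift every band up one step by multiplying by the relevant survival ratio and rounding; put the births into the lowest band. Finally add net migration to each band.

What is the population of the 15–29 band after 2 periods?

4511

(Groups numbered youngest = 1 to oldest = 4.)
— Period 1 —
Births: 9700 * 0.474 = 4598
Group 2: 19200 * 0.981 = 18835
Group 3: 5800 * 0.971 = 5632
Group 4: 9700 * 0.968 + 8600 * 0.323 = 9390 + 2778 = 12168
Net migration: Group 3 + 330 → 5962
→ [4598, 18835, 5962, 12168]
— Period 2 —
Births: 5962 * 0.474 = 2826
Group 2: 4598 * 0.981 = 4511
Group 3: 18835 * 0.971 = 18289
Group 4: 5962 * 0.968 + 12168 * 0.323 = 5771 + 3930 = 9701
Net migration: Group 3 + 330 → 18619
→ [2826, 4511, 18619, 9701]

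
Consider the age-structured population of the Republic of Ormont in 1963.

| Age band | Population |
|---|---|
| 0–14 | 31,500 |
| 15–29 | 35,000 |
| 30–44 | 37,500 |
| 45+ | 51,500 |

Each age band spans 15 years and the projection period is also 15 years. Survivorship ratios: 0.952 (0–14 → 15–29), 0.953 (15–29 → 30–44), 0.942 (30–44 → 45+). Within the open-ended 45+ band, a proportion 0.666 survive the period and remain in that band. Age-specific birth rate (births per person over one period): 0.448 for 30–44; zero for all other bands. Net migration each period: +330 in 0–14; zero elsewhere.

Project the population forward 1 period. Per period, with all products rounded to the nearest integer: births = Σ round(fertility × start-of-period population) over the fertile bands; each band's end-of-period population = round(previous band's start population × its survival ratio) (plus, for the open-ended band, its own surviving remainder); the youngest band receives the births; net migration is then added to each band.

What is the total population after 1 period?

150097

(Groups numbered youngest = 1 to oldest = 4.)
Period 1:
Births: 37500 * 0.448 = 16800
Group 2: 31500 * 0.952 = 29988
Group 3: 35000 * 0.953 = 33355
Group 4: 37500 * 0.942 + 51500 * 0.666 = 35325 + 34299 = 69624
Net migration: Group 1 + 330 → 17130
→ [17130, 29988, 33355, 69624]
Total after period 1: 17130 + 29988 + 33355 + 69624 = 150097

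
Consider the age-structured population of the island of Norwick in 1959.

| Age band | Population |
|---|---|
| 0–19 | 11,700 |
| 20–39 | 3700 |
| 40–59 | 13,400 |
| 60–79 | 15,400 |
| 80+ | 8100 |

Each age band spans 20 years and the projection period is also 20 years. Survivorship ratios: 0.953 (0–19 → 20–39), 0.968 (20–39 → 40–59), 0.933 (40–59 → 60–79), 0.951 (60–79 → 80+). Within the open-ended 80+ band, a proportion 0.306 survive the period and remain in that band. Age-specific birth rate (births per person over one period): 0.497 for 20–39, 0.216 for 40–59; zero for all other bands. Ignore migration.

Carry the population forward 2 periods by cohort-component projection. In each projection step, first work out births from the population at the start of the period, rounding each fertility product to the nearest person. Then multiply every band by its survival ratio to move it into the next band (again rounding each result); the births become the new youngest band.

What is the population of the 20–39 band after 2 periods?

4511

Numbering the groups 1..5 from youngest to oldest:
Period 1.
Births: 3700 × 0.497 = 1839, 13400 × 0.216 = 2894 — total 4733
Group 2: 11700 × 0.953 = 11150
Group 3: 3700 × 0.968 = 3582
Group 4: 13400 × 0.933 = 12502
Group 5: 15400 × 0.951 + 8100 × 0.306 = 14645 + 2479 = 17124
→ [4733, 11150, 3582, 12502, 17124]
Period 2.
Births: 11150 × 0.497 = 5542, 3582 × 0.216 = 774 — total 6316
Group 2: 4733 × 0.953 = 4511
Group 3: 11150 × 0.968 = 10793
Group 4: 3582 × 0.933 = 3342
Group 5: 12502 × 0.951 + 17124 × 0.306 = 11889 + 5240 = 17129
→ [6316, 4511, 10793, 3342, 17129]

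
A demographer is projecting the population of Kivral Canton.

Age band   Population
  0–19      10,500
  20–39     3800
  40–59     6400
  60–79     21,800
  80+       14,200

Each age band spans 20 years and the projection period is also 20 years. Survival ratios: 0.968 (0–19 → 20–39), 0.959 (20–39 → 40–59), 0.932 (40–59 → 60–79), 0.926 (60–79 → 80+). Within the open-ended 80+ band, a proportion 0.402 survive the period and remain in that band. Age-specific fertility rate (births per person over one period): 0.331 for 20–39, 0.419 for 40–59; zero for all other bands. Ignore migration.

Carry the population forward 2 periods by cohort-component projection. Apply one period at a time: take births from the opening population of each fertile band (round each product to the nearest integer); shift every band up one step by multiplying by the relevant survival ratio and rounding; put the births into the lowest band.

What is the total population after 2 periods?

Period 1.
Births: 3800 * 0.331 = 1258, 6400 * 0.419 = 2682 — total 3940
20–39: 10500 * 0.968 = 10164
40–59: 3800 * 0.959 = 3644
60–79: 6400 * 0.932 = 5965
80+: 21800 * 0.926 + 14200 * 0.402 = 20187 + 5708 = 25895
Giving 3940 / 10164 / 3644 / 5965 / 25895.
Period 2.
Births: 10164 * 0.331 = 3364, 3644 * 0.419 = 1527 — total 4891
20–39: 3940 * 0.968 = 3814
40–59: 10164 * 0.959 = 9747
60–79: 3644 * 0.932 = 3396
80+: 5965 * 0.926 + 25895 * 0.402 = 5524 + 10410 = 15934
Giving 4891 / 3814 / 9747 / 3396 / 15934.
Total after period 2: 4891 + 3814 + 9747 + 3396 + 15934 = 37782

37782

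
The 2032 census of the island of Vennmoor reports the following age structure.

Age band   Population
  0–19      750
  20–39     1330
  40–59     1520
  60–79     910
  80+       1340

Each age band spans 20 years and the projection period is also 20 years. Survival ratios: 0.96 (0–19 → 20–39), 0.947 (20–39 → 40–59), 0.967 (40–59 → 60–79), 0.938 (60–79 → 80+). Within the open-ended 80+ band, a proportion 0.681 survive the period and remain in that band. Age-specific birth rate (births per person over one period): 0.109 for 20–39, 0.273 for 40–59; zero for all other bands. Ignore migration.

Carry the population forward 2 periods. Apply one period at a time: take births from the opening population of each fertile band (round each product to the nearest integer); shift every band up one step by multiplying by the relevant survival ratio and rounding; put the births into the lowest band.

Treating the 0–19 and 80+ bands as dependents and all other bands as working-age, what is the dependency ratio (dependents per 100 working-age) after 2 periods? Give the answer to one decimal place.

123.2

After projecting period 1:
Births: 1330 * 0.109 = 145, 1520 * 0.273 = 415 ⇒ total 560
20–39: 750 * 0.96 = 720
40–59: 1330 * 0.947 = 1260
60–79: 1520 * 0.967 = 1470
80+: 910 * 0.938 + 1340 * 0.681 = 854 + 913 = 1767
Population now: 0–19=560, 20–39=720, 40–59=1260, 60–79=1470, 80+=1767
After projecting period 2:
Births: 720 * 0.109 = 78, 1260 * 0.273 = 344 ⇒ total 422
20–39: 560 * 0.96 = 538
40–59: 720 * 0.947 = 682
60–79: 1260 * 0.967 = 1218
80+: 1470 * 0.938 + 1767 * 0.681 = 1379 + 1203 = 2582
Population now: 0–19=422, 20–39=538, 40–59=682, 60–79=1218, 80+=2582
Dependents (band 0–19 + band 80+) = 422 + 2582 = 3004; working-age = 2438; ratio = 3004/2438 × 100 = 123.2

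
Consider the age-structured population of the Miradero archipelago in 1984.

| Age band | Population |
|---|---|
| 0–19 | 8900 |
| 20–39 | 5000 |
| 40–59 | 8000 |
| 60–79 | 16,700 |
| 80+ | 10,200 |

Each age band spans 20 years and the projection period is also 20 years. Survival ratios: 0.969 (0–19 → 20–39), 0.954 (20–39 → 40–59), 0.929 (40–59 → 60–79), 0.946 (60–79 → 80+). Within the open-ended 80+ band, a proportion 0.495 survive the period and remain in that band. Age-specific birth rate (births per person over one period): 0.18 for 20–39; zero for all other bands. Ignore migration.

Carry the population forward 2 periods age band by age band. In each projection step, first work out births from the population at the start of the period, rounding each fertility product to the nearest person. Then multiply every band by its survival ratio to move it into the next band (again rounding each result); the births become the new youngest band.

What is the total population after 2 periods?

Period 1.
Births: 5000 × 0.18 = 900
20–39: 8900 × 0.969 = 8624
40–59: 5000 × 0.954 = 4770
60–79: 8000 × 0.929 = 7432
80+: 16700 × 0.946 + 10200 × 0.495 = 15798 + 5049 = 20847
Giving 900 / 8624 / 4770 / 7432 / 20847.
Period 2.
Births: 8624 × 0.18 = 1552
20–39: 900 × 0.969 = 872
40–59: 8624 × 0.954 = 8227
60–79: 4770 × 0.929 = 4431
80+: 7432 × 0.946 + 20847 × 0.495 = 7031 + 10319 = 17350
Giving 1552 / 872 / 8227 / 4431 / 17350.
Total after period 2: 1552 + 872 + 8227 + 4431 + 17350 = 32432

32432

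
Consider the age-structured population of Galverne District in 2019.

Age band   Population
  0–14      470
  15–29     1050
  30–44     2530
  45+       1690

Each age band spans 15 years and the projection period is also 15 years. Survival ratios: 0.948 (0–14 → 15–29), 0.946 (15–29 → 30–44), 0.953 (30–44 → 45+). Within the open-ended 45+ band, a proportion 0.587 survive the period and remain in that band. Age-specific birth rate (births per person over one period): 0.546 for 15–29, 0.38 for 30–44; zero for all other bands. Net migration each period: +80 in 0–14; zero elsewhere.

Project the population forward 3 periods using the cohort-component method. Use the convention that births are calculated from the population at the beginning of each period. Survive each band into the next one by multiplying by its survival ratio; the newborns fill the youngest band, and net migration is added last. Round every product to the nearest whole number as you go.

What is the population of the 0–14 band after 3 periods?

Period 1.
Births: 1050 × 0.546 = 573, 2530 × 0.38 = 961 → total 1534
15–29: 470 × 0.948 = 446
30–44: 1050 × 0.946 = 993
45+: 2530 × 0.953 + 1690 × 0.587 = 2411 + 992 = 3403
Net migration: 0–14 + 80 → 1614
→ [1614, 446, 993, 3403]
Period 2.
Births: 446 × 0.546 = 244, 993 × 0.38 = 377 → total 621
15–29: 1614 × 0.948 = 1530
30–44: 446 × 0.946 = 422
45+: 993 × 0.953 + 3403 × 0.587 = 946 + 1998 = 2944
Net migration: 0–14 + 80 → 701
→ [701, 1530, 422, 2944]
Period 3.
Births: 1530 × 0.546 = 835, 422 × 0.38 = 160 → total 995
15–29: 701 × 0.948 = 665
30–44: 1530 × 0.946 = 1447
45+: 422 × 0.953 + 2944 × 0.587 = 402 + 1728 = 2130
Net migration: 0–14 + 80 → 1075
→ [1075, 665, 1447, 2130]

1075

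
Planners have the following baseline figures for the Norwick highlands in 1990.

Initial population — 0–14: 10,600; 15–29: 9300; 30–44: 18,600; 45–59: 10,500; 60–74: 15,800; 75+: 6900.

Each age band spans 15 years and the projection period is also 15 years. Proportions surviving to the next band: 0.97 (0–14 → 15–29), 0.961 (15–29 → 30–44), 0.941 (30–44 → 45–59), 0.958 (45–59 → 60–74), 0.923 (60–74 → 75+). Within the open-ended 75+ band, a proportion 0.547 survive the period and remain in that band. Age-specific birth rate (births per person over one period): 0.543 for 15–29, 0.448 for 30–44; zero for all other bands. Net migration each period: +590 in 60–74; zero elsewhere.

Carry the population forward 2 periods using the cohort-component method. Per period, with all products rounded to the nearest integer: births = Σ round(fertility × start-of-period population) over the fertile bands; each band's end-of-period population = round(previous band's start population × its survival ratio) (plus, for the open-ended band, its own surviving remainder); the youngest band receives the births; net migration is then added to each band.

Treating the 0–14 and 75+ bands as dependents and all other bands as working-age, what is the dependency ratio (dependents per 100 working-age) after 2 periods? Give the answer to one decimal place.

(Bands numbered youngest = 1 to oldest = 6.)
After projecting period 1:
Births: 9300 × 0.543 = 5050, 18600 × 0.448 = 8333 → 13383
Band 2: 10600 × 0.97 = 10282
Band 3: 9300 × 0.961 = 8937
Band 4: 18600 × 0.941 = 17503
Band 5: 10500 × 0.958 = 10059
Band 6: 15800 × 0.923 + 6900 × 0.547 = 14583 + 3774 = 18357
Net migration: Band 5 + 590 → 10649
Population now: 0–14=13383, 15–29=10282, 30–44=8937, 45–59=17503, 60–74=10649, 75+=18357
After projecting period 2:
Births: 10282 × 0.543 = 5583, 8937 × 0.448 = 4004 → 9587
Band 2: 13383 × 0.97 = 12982
Band 3: 10282 × 0.961 = 9881
Band 4: 8937 × 0.941 = 8410
Band 5: 17503 × 0.958 = 16768
Band 6: 10649 × 0.923 + 18357 × 0.547 = 9829 + 10041 = 19870
Net migration: Band 5 + 590 → 17358
Population now: 0–14=9587, 15–29=12982, 30–44=9881, 45–59=8410, 60–74=17358, 75+=19870
Dependents (band 0–14 + band 75+) = 9587 + 19870 = 29457; working-age = 48631; ratio = 29457/48631 × 100 = 60.6

60.6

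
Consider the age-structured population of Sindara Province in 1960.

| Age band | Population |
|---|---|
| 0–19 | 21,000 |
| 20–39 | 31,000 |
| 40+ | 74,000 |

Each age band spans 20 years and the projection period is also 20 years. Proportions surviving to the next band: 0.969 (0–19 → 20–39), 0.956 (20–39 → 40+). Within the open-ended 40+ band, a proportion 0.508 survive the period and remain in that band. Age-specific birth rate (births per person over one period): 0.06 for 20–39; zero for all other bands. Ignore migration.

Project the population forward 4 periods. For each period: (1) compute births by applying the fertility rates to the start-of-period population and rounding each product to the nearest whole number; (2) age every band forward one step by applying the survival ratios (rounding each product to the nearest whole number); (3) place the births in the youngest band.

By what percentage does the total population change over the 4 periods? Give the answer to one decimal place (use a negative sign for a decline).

-87.3

After projecting period 1:
Births: 31000 * 0.06 = 1860
20–39: 21000 * 0.969 = 20349
40+: 31000 * 0.956 + 74000 * 0.508 = 29636 + 37592 = 67228
Population now: 0–19=1860, 20–39=20349, 40+=67228
After projecting period 2:
Births: 20349 * 0.06 = 1221
20–39: 1860 * 0.969 = 1802
40+: 20349 * 0.956 + 67228 * 0.508 = 19454 + 34152 = 53606
Population now: 0–19=1221, 20–39=1802, 40+=53606
After projecting period 3:
Births: 1802 * 0.06 = 108
20–39: 1221 * 0.969 = 1183
40+: 1802 * 0.956 + 53606 * 0.508 = 1723 + 27232 = 28955
Population now: 0–19=108, 20–39=1183, 40+=28955
After projecting period 4:
Births: 1183 * 0.06 = 71
20–39: 108 * 0.969 = 105
40+: 1183 * 0.956 + 28955 * 0.508 = 1131 + 14709 = 15840
Population now: 0–19=71, 20–39=105, 40+=15840
Total: 126000 → 16016; change = -109984; percentage change = -87.3%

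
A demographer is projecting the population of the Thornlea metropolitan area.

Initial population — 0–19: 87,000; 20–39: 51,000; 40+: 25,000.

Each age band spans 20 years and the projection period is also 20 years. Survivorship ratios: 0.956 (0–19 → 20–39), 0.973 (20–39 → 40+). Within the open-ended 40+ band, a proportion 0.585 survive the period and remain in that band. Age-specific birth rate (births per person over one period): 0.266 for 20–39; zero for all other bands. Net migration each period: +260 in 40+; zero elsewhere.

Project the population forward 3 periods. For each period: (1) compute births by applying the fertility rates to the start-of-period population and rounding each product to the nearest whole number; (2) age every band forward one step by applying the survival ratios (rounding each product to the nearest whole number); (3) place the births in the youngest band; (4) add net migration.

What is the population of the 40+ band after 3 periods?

82449

Period 1.
Births: 51000 × 0.266 = 13566
20–39: 87000 × 0.956 = 83172
40+: 51000 × 0.973 + 25000 × 0.585 = 49623 + 14625 = 64248
Net migration: 40+ + 260 → 64508
Giving 13566 / 83172 / 64508.
Period 2.
Births: 83172 × 0.266 = 22124
20–39: 13566 × 0.956 = 12969
40+: 83172 × 0.973 + 64508 × 0.585 = 80926 + 37737 = 118663
Net migration: 40+ + 260 → 118923
Giving 22124 / 12969 / 118923.
Period 3.
Births: 12969 × 0.266 = 3450
20–39: 22124 × 0.956 = 21151
40+: 12969 × 0.973 + 118923 × 0.585 = 12619 + 69570 = 82189
Net migration: 40+ + 260 → 82449
Giving 3450 / 21151 / 82449.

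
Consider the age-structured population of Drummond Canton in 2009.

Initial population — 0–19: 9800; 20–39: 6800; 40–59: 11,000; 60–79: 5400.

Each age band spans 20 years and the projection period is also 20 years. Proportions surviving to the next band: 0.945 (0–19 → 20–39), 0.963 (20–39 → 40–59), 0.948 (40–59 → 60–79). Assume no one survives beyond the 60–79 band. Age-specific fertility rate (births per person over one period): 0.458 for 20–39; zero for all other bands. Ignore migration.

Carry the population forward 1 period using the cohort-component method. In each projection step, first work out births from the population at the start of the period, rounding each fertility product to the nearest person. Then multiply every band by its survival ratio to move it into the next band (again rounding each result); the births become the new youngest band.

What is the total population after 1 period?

29351

After projecting period 1:
Births: 6800 * 0.458 = 3114
20–39: 9800 * 0.945 = 9261
40–59: 6800 * 0.963 = 6548
60–79: 11000 * 0.948 = 10428
Population now: 0–19=3114, 20–39=9261, 40–59=6548, 60–79=10428
Total after period 1: 3114 + 9261 + 6548 + 10428 = 29351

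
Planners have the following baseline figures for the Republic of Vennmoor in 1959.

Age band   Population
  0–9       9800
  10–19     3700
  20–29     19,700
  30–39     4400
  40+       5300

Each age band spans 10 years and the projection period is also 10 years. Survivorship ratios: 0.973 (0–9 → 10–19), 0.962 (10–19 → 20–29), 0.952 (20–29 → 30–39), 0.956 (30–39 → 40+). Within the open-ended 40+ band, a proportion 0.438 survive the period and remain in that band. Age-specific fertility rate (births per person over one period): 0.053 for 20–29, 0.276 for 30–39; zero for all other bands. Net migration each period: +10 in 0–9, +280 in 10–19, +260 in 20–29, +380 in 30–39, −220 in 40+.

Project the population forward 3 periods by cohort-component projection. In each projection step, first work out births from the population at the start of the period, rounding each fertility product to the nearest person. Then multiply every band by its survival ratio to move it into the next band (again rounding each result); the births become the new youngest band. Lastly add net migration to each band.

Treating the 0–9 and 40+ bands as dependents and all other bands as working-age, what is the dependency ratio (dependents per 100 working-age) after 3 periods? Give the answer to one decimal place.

Period 1.
Births: 19700 × 0.053 = 1044  |  4400 × 0.276 = 1214 ⇒ total 2258
10–19: 9800 × 0.973 = 9535
20–29: 3700 × 0.962 = 3559
30–39: 19700 × 0.952 = 18754
40+: 4400 × 0.956 + 5300 × 0.438 = 4206 + 2321 = 6527
Net migration: 0–9 + 10 → 2268; 10–19 + 280 → 9815; 20–29 + 260 → 3819; 30–39 + 380 → 19134; 40+ − 220 → 6307
Population now: 0–9=2268, 10–19=9815, 20–29=3819, 30–39=19134, 40+=6307
Period 2.
Births: 3819 × 0.053 = 202  |  19134 × 0.276 = 5281 ⇒ total 5483
10–19: 2268 × 0.973 = 2207
20–29: 9815 × 0.962 = 9442
30–39: 3819 × 0.952 = 3636
40+: 19134 × 0.956 + 6307 × 0.438 = 18292 + 2762 = 21054
Net migration: 0–9 + 10 → 5493; 10–19 + 280 → 2487; 20–29 + 260 → 9702; 30–39 + 380 → 4016; 40+ − 220 → 20834
Population now: 0–9=5493, 10–19=2487, 20–29=9702, 30–39=4016, 40+=20834
Period 3.
Births: 9702 × 0.053 = 514  |  4016 × 0.276 = 1108 ⇒ total 1622
10–19: 5493 × 0.973 = 5345
20–29: 2487 × 0.962 = 2392
30–39: 9702 × 0.952 = 9236
40+: 4016 × 0.956 + 20834 × 0.438 = 3839 + 9125 = 12964
Net migration: 0–9 + 10 → 1632; 10–19 + 280 → 5625; 20–29 + 260 → 2652; 30–39 + 380 → 9616; 40+ − 220 → 12744
Population now: 0–9=1632, 10–19=5625, 20–29=2652, 30–39=9616, 40+=12744
Dependents (band 0–9 + band 40+) = 1632 + 12744 = 14376; working-age = 17893; ratio = 14376/17893 × 100 = 80.3

80.3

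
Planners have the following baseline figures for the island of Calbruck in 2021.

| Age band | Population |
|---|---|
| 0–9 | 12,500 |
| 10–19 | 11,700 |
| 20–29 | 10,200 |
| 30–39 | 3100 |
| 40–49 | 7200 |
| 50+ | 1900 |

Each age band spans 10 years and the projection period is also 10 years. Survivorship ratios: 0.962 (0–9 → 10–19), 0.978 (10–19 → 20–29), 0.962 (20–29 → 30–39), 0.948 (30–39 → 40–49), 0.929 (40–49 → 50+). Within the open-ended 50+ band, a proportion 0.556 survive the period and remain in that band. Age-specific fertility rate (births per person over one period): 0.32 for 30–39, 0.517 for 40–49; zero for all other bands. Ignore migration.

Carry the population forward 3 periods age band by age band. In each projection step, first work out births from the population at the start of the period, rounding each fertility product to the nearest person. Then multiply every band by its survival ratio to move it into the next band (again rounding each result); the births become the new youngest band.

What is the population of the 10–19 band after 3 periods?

Period 1.
Births: 3100 × 0.32 = 992  |  7200 × 0.517 = 3722 — total 4714
10–19: 12500 × 0.962 = 12025
20–29: 11700 × 0.978 = 11443
30–39: 10200 × 0.962 = 9812
40–49: 3100 × 0.948 = 2939
50+: 7200 × 0.929 + 1900 × 0.556 = 6689 + 1056 = 7745
Population now: 0–9=4714, 10–19=12025, 20–29=11443, 30–39=9812, 40–49=2939, 50+=7745
Period 2.
Births: 9812 × 0.32 = 3140  |  2939 × 0.517 = 1519 — total 4659
10–19: 4714 × 0.962 = 4535
20–29: 12025 × 0.978 = 11760
30–39: 11443 × 0.962 = 11008
40–49: 9812 × 0.948 = 9302
50+: 2939 × 0.929 + 7745 × 0.556 = 2730 + 4306 = 7036
Population now: 0–9=4659, 10–19=4535, 20–29=11760, 30–39=11008, 40–49=9302, 50+=7036
Period 3.
Births: 11008 × 0.32 = 3523  |  9302 × 0.517 = 4809 — total 8332
10–19: 4659 × 0.962 = 4482
20–29: 4535 × 0.978 = 4435
30–39: 11760 × 0.962 = 11313
40–49: 11008 × 0.948 = 10436
50+: 9302 × 0.929 + 7036 × 0.556 = 8642 + 3912 = 12554
Population now: 0–9=8332, 10–19=4482, 20–29=4435, 30–39=11313, 40–49=10436, 50+=12554

4482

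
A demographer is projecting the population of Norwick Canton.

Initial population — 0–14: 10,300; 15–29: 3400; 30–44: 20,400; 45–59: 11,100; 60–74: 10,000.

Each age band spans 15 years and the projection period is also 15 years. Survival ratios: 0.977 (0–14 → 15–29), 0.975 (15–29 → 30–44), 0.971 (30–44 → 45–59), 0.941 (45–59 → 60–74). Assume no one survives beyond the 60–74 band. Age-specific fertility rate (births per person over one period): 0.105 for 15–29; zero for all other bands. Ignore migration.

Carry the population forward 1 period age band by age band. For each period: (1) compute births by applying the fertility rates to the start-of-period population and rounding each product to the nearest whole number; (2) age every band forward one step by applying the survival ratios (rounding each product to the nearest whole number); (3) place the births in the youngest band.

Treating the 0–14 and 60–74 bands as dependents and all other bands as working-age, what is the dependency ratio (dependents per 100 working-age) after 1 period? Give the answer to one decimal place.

After projecting period 1:
Births: 3400 × 0.105 = 357
15–29: 10300 × 0.977 = 10063
30–44: 3400 × 0.975 = 3315
45–59: 20400 × 0.971 = 19808
60–74: 11100 × 0.941 = 10445
Giving 357 / 10063 / 3315 / 19808 / 10445.
Dependents (band 0–14 + band 60–74) = 357 + 10445 = 10802; working-age = 33186; ratio = 10802/33186 × 100 = 32.5

32.5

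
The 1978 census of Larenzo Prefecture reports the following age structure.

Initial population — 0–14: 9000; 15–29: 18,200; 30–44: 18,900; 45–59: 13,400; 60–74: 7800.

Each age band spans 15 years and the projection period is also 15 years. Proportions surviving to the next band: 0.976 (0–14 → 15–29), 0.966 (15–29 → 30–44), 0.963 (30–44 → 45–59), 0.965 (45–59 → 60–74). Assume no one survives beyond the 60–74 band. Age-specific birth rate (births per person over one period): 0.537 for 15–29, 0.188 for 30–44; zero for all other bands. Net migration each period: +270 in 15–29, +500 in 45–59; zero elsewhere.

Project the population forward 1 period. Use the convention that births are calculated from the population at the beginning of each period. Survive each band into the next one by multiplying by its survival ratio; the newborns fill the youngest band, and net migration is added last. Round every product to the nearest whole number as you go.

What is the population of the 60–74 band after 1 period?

Call the groups 1 to 5, youngest first.
[period 1]
Births: 18200 × 0.537 = 9773  |  18900 × 0.188 = 3553 → 13326
Group 2: 9000 × 0.976 = 8784
Group 3: 18200 × 0.966 = 17581
Group 4: 18900 × 0.963 = 18201
Group 5: 13400 × 0.965 = 12931
Net migration: Group 2 + 270 → 9054; Group 4 + 500 → 18701
End of period: [13326, 9054, 17581, 18701, 12931]

12931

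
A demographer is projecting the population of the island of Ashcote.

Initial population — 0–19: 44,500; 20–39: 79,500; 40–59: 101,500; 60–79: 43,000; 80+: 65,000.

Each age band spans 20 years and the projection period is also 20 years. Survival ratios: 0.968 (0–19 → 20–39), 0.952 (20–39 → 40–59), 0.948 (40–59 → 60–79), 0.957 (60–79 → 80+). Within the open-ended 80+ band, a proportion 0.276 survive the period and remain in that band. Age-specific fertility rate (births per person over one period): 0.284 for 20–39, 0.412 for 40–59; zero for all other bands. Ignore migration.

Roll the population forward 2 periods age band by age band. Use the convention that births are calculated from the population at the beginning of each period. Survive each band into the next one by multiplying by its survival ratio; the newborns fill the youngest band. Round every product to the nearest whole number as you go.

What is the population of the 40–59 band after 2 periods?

41008

(Groups numbered youngest = 1 to oldest = 5.)
Period 1.
Births: 79500 × 0.284 = 22578  |  101500 × 0.412 = 41818 → total 64396
Group 2: 44500 × 0.968 = 43076
Group 3: 79500 × 0.952 = 75684
Group 4: 101500 × 0.948 = 96222
Group 5: 43000 × 0.957 + 65000 × 0.276 = 41151 + 17940 = 59091
End of period: [64396, 43076, 75684, 96222, 59091]
Period 2.
Births: 43076 × 0.284 = 12234  |  75684 × 0.412 = 31182 → total 43416
Group 2: 64396 × 0.968 = 62335
Group 3: 43076 × 0.952 = 41008
Group 4: 75684 × 0.948 = 71748
Group 5: 96222 × 0.957 + 59091 × 0.276 = 92084 + 16309 = 108393
End of period: [43416, 62335, 41008, 71748, 108393]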